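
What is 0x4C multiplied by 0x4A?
Convert 0x4C (hexadecimal) → 4×16 + 12 = 76 (decimal)
Convert 0x4A (hexadecimal) → 4×16 + 10 = 74 (decimal)
Compute 76 × 74 = 5624
5624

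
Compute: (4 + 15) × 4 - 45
Parentheses first: 4 + 15 = 19
Multiply: 19 × 4 = 76
Subtract: 76 - 45 = 31
31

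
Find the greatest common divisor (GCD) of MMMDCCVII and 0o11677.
Convert MMMDCCVII (Roman numeral) → 1000 + 1000 + 1000 + 500 + 100 + 100 + 5 + 1 + 1 = 3707 (decimal)
Convert 0o11677 (octal) → 1×4096 + 1×512 + 6×64 + 7×8 + 7 = 5055 (decimal)
Compute gcd(3707, 5055) = 337
337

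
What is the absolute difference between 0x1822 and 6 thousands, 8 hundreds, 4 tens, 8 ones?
Convert 0x1822 (hexadecimal) → 1×4096 + 8×256 + 2×16 + 2 = 6178 (decimal)
Convert 6 thousands, 8 hundreds, 4 tens, 8 ones (place-value notation) → 6×1000 + 8×100 + 4×10 + 8 = 6848 (decimal)
Compute |6178 - 6848| = 670
670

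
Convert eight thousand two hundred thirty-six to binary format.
Convert eight thousand two hundred thirty-six (English words) → 8×1000 + 2×100 + 36 = 8236 (decimal)
Convert 8236 (decimal) → 8236 = 8192 + 32 + 8 + 4 → 0b10000000101100 (binary)
0b10000000101100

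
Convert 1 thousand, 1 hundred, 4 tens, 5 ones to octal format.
Convert 1 thousand, 1 hundred, 4 tens, 5 ones (place-value notation) → 1×1000 + 1×100 + 4×10 + 5 = 1145 (decimal)
Convert 1145 (decimal) → 1145 = 2×512 + 1×64 + 7×8 + 1 → 0o2171 (octal)
0o2171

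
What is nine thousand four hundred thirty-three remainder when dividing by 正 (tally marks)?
Convert nine thousand four hundred thirty-three (English words) → 9×1000 + 4×100 + 33 = 9433 (decimal)
Convert 正 (tally marks) → 5 (decimal)
Compute 9433 mod 5 = 3
3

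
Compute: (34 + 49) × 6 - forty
Convert forty (English words) → 40 (decimal)
Expression in decimal: (34 + 49) × 6 - 40
Parentheses first: 34 + 49 = 83
Multiply: 83 × 6 = 498
Subtract: 498 - 40 = 458
458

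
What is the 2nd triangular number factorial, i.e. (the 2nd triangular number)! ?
Convert the 2nd triangular number (triangular index) → 2×3/2 = 3 (decimal)
Compute 3! = 6
6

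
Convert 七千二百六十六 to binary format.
Convert 七千二百六十六 (Chinese numeral) → 7×1000 + 2×100 + 6×10 + 6 = 7266 (decimal)
Convert 7266 (decimal) → 7266 = 4096 + 2048 + 1024 + 64 + 32 + 2 → 0b1110001100010 (binary)
0b1110001100010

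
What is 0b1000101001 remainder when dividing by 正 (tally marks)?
Convert 0b1000101001 (binary) → 512 + 32 + 8 + 1 = 553 (decimal)
Convert 正 (tally marks) → 5 (decimal)
Compute 553 mod 5 = 3
3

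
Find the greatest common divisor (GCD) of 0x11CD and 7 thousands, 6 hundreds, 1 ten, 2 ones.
Convert 0x11CD (hexadecimal) → 1×4096 + 1×256 + 12×16 + 13 = 4557 (decimal)
Convert 7 thousands, 6 hundreds, 1 ten, 2 ones (place-value notation) → 7×1000 + 6×100 + 1×10 + 2 = 7612 (decimal)
Compute gcd(4557, 7612) = 1
1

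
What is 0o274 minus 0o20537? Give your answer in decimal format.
Convert 0o274 (octal) → 2×64 + 7×8 + 4 = 188 (decimal)
Convert 0o20537 (octal) → 2×4096 + 5×64 + 3×8 + 7 = 8543 (decimal)
Compute 188 - 8543 = -8355
-8355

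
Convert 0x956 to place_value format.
Convert 0x956 (hexadecimal) → 9×256 + 5×16 + 6 = 2390 (decimal)
Convert 2390 (decimal) → 2390 = 2×1000 + 3×100 + 9×10 → 2 thousands, 3 hundreds, 9 tens (place-value notation)
2 thousands, 3 hundreds, 9 tens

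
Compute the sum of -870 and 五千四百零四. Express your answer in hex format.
Convert 五千四百零四 (Chinese numeral) → 5×1000 + 4×100 + 4 = 5404 (decimal)
Compute -870 + 5404 = 4534
Convert 4534 (decimal) → 4534 = 1×4096 + 1×256 + 11×16 + 6 → 0x11B6 (hexadecimal)
0x11B6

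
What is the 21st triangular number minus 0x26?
The 21st triangular number = 21×22/2 = 231
Convert 0x26 (hexadecimal) → 2×16 + 6 = 38 (decimal)
Compute 231 - 38 = 193
193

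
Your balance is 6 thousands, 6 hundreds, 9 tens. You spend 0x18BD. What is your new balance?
Convert 6 thousands, 6 hundreds, 9 tens (place-value notation) → 6×1000 + 6×100 + 9×10 = 6690 (decimal)
Convert 0x18BD (hexadecimal) → 1×4096 + 8×256 + 11×16 + 13 = 6333 (decimal)
Compute 6690 - 6333 = 357
357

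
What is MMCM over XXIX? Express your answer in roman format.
Convert MMCM (Roman numeral) → 1000 + 1000 + 900 = 2900 (decimal)
Convert XXIX (Roman numeral) → 10 + 10 + 9 = 29 (decimal)
Compute 2900 ÷ 29 = 100
Convert 100 (decimal) → C (Roman numeral)
C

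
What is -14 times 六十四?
Convert 六十四 (Chinese numeral) → 6×10 + 4 = 64 (decimal)
Compute -14 × 64 = -896
-896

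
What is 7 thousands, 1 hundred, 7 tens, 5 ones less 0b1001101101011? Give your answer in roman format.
Convert 7 thousands, 1 hundred, 7 tens, 5 ones (place-value notation) → 7×1000 + 1×100 + 7×10 + 5 = 7175 (decimal)
Convert 0b1001101101011 (binary) → 4096 + 512 + 256 + 64 + 32 + 8 + 2 + 1 = 4971 (decimal)
Compute 7175 - 4971 = 2204
Convert 2204 (decimal) → 2204 = 1000 + 1000 + 100 + 100 + 4 → MMCCIV (Roman numeral)
MMCCIV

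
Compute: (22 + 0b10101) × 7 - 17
Convert 0b10101 (binary) → 16 + 4 + 1 = 21 (decimal)
Expression in decimal: (22 + 21) × 7 - 17
Parentheses first: 22 + 21 = 43
Multiply: 43 × 7 = 301
Subtract: 301 - 17 = 284
284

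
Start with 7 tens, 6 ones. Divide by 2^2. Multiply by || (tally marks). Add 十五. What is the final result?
Convert 7 tens, 6 ones (place-value notation) → 7×10 + 6 = 76 (decimal)
Start: 76
Convert 2^2 (power) → 4 (decimal)
76 ÷ 4 = 19
Convert || (tally marks) → 2 (decimal)
19 × 2 = 38
Convert 十五 (Chinese numeral) → 1×10 + 5 = 15 (decimal)
38 + 15 = 53
53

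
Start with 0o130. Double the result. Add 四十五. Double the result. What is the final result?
Convert 0o130 (octal) → 1×64 + 3×8 = 88 (decimal)
Start: 88
88 × 2 = 176
Convert 四十五 (Chinese numeral) → 4×10 + 5 = 45 (decimal)
176 + 45 = 221
221 × 2 = 442
442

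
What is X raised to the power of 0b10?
Convert X (Roman numeral) → 10 (decimal)
Convert 0b10 (binary) → 2 (decimal)
Compute 10 ^ 2 = 100
100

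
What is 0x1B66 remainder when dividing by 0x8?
Convert 0x1B66 (hexadecimal) → 1×4096 + 11×256 + 6×16 + 6 = 7014 (decimal)
Convert 0x8 (hexadecimal) → 8 (decimal)
Compute 7014 mod 8 = 6
6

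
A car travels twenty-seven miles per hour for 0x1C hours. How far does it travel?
Convert twenty-seven (English words) → 27 (decimal)
Convert 0x1C (hexadecimal) → 1×16 + 12 = 28 (decimal)
Compute 27 × 28 = 756
756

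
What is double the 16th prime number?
The 16th prime number = 53
Compute 53 × 2 = 106
106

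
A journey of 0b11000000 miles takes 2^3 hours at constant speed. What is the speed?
Convert 0b11000000 (binary) → 128 + 64 = 192 (decimal)
Convert 2^3 (power) → 8 (decimal)
Compute 192 ÷ 8 = 24
24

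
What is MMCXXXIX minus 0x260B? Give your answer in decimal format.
Convert MMCXXXIX (Roman numeral) → 1000 + 1000 + 100 + 10 + 10 + 10 + 9 = 2139 (decimal)
Convert 0x260B (hexadecimal) → 2×4096 + 6×256 + 11 = 9739 (decimal)
Compute 2139 - 9739 = -7600
-7600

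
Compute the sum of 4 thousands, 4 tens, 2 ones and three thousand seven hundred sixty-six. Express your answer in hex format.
Convert 4 thousands, 4 tens, 2 ones (place-value notation) → 4×1000 + 4×10 + 2 = 4042 (decimal)
Convert three thousand seven hundred sixty-six (English words) → 3×1000 + 7×100 + 66 = 3766 (decimal)
Compute 4042 + 3766 = 7808
Convert 7808 (decimal) → 7808 = 1×4096 + 14×256 + 8×16 → 0x1E80 (hexadecimal)
0x1E80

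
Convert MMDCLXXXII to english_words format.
Convert MMDCLXXXII (Roman numeral) → 1000 + 1000 + 500 + 100 + 50 + 10 + 10 + 10 + 1 + 1 = 2682 (decimal)
Convert 2682 (decimal) → 2682 = 2×1000 + 6×100 + 82 → two thousand six hundred eighty-two (English words)
two thousand six hundred eighty-two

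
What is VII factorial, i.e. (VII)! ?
Convert VII (Roman numeral) → 5 + 1 + 1 = 7 (decimal)
Compute 7! = 5040
5040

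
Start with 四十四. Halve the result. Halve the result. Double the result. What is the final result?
Convert 四十四 (Chinese numeral) → 4×10 + 4 = 44 (decimal)
Start: 44
44 ÷ 2 = 22
22 ÷ 2 = 11
11 × 2 = 22
22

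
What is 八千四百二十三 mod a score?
Convert 八千四百二十三 (Chinese numeral) → 8×1000 + 4×100 + 2×10 + 3 = 8423 (decimal)
Convert a score (colloquial) → 20 (decimal)
Compute 8423 mod 20 = 3
3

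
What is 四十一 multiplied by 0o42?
Convert 四十一 (Chinese numeral) → 4×10 + 1 = 41 (decimal)
Convert 0o42 (octal) → 4×8 + 2 = 34 (decimal)
Compute 41 × 34 = 1394
1394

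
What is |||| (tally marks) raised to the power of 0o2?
Convert |||| (tally marks) → 4 (decimal)
Convert 0o2 (octal) → 2 (decimal)
Compute 4 ^ 2 = 16
16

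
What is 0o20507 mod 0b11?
Convert 0o20507 (octal) → 2×4096 + 5×64 + 7 = 8519 (decimal)
Convert 0b11 (binary) → 2 + 1 = 3 (decimal)
Compute 8519 mod 3 = 2
2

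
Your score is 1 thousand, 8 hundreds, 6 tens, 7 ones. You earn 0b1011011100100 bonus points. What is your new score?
Convert 1 thousand, 8 hundreds, 6 tens, 7 ones (place-value notation) → 1×1000 + 8×100 + 6×10 + 7 = 1867 (decimal)
Convert 0b1011011100100 (binary) → 4096 + 1024 + 512 + 128 + 64 + 32 + 4 = 5860 (decimal)
Compute 1867 + 5860 = 7727
7727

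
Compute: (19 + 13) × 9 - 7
Parentheses first: 19 + 13 = 32
Multiply: 32 × 9 = 288
Subtract: 288 - 7 = 281
281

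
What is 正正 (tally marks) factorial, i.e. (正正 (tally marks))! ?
Convert 正正 (tally marks) → 5 + 5 = 10 (decimal)
Compute 10! = 3628800
3628800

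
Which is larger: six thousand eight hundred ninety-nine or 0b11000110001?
Convert six thousand eight hundred ninety-nine (English words) → 6×1000 + 8×100 + 99 = 6899 (decimal)
Convert 0b11000110001 (binary) → 1024 + 512 + 32 + 16 + 1 = 1585 (decimal)
Compare 6899 vs 1585: larger = 6899
6899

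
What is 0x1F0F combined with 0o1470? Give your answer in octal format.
Convert 0x1F0F (hexadecimal) → 1×4096 + 15×256 + 15 = 7951 (decimal)
Convert 0o1470 (octal) → 1×512 + 4×64 + 7×8 = 824 (decimal)
Compute 7951 + 824 = 8775
Convert 8775 (decimal) → 8775 = 2×4096 + 1×512 + 1×64 + 7 → 0o21107 (octal)
0o21107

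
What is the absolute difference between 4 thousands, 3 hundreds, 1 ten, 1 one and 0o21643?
Convert 4 thousands, 3 hundreds, 1 ten, 1 one (place-value notation) → 4×1000 + 3×100 + 1×10 + 1 = 4311 (decimal)
Convert 0o21643 (octal) → 2×4096 + 1×512 + 6×64 + 4×8 + 3 = 9123 (decimal)
Compute |4311 - 9123| = 4812
4812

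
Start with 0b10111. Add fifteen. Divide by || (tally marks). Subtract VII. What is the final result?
Convert 0b10111 (binary) → 16 + 4 + 2 + 1 = 23 (decimal)
Start: 23
Convert fifteen (English words) → 15 (decimal)
23 + 15 = 38
Convert || (tally marks) → 2 (decimal)
38 ÷ 2 = 19
Convert VII (Roman numeral) → 5 + 1 + 1 = 7 (decimal)
19 - 7 = 12
12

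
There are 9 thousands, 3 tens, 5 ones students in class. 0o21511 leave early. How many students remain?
Convert 9 thousands, 3 tens, 5 ones (place-value notation) → 9×1000 + 3×10 + 5 = 9035 (decimal)
Convert 0o21511 (octal) → 2×4096 + 1×512 + 5×64 + 1×8 + 1 = 9033 (decimal)
Compute 9035 - 9033 = 2
2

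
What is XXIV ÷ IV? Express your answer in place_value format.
Convert XXIV (Roman numeral) → 10 + 10 + 4 = 24 (decimal)
Convert IV (Roman numeral) → 4 (decimal)
Compute 24 ÷ 4 = 6
Convert 6 (decimal) → 6 ones (place-value notation)
6 ones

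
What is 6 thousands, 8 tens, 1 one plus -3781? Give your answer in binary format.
Convert 6 thousands, 8 tens, 1 one (place-value notation) → 6×1000 + 8×10 + 1 = 6081 (decimal)
Compute 6081 + -3781 = 2300
Convert 2300 (decimal) → 2300 = 2048 + 128 + 64 + 32 + 16 + 8 + 4 → 0b100011111100 (binary)
0b100011111100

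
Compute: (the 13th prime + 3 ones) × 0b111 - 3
Convert the 13th prime (prime index) → 41 (decimal)
Convert 3 ones (place-value notation) → 3 (decimal)
Convert 0b111 (binary) → 4 + 2 + 1 = 7 (decimal)
Expression in decimal: (41 + 3) × 7 - 3
Parentheses first: 41 + 3 = 44
Multiply: 44 × 7 = 308
Subtract: 308 - 3 = 305
305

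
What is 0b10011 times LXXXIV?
Convert 0b10011 (binary) → 16 + 2 + 1 = 19 (decimal)
Convert LXXXIV (Roman numeral) → 50 + 10 + 10 + 10 + 4 = 84 (decimal)
Compute 19 × 84 = 1596
1596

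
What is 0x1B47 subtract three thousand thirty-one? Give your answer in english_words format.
Convert 0x1B47 (hexadecimal) → 1×4096 + 11×256 + 4×16 + 7 = 6983 (decimal)
Convert three thousand thirty-one (English words) → 3×1000 + 31 = 3031 (decimal)
Compute 6983 - 3031 = 3952
Convert 3952 (decimal) → 3952 = 3×1000 + 9×100 + 52 → three thousand nine hundred fifty-two (English words)
three thousand nine hundred fifty-two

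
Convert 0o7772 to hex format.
Convert 0o7772 (octal) → 7×512 + 7×64 + 7×8 + 2 = 4090 (decimal)
Convert 4090 (decimal) → 4090 = 15×256 + 15×16 + 10 → 0xFFA (hexadecimal)
0xFFA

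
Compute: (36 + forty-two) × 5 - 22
Convert forty-two (English words) → 42 (decimal)
Expression in decimal: (36 + 42) × 5 - 22
Parentheses first: 36 + 42 = 78
Multiply: 78 × 5 = 390
Subtract: 390 - 22 = 368
368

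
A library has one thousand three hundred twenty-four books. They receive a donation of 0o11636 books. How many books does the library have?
Convert one thousand three hundred twenty-four (English words) → 1×1000 + 3×100 + 24 = 1324 (decimal)
Convert 0o11636 (octal) → 1×4096 + 1×512 + 6×64 + 3×8 + 6 = 5022 (decimal)
Compute 1324 + 5022 = 6346
6346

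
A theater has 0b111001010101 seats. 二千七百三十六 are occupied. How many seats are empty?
Convert 0b111001010101 (binary) → 2048 + 1024 + 512 + 64 + 16 + 4 + 1 = 3669 (decimal)
Convert 二千七百三十六 (Chinese numeral) → 2×1000 + 7×100 + 3×10 + 6 = 2736 (decimal)
Compute 3669 - 2736 = 933
933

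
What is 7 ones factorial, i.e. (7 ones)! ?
Convert 7 ones (place-value notation) → 7 (decimal)
Compute 7! = 5040
5040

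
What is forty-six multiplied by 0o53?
Convert forty-six (English words) → 46 (decimal)
Convert 0o53 (octal) → 5×8 + 3 = 43 (decimal)
Compute 46 × 43 = 1978
1978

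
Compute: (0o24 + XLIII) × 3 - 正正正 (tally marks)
Convert 0o24 (octal) → 2×8 + 4 = 20 (decimal)
Convert XLIII (Roman numeral) → 40 + 1 + 1 + 1 = 43 (decimal)
Convert 正正正 (tally marks) → 5 + 5 + 5 = 15 (decimal)
Expression in decimal: (20 + 43) × 3 - 15
Parentheses first: 20 + 43 = 63
Multiply: 63 × 3 = 189
Subtract: 189 - 15 = 174
174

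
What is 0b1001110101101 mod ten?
Convert 0b1001110101101 (binary) → 4096 + 512 + 256 + 128 + 32 + 8 + 4 + 1 = 5037 (decimal)
Convert ten (English words) → 10 (decimal)
Compute 5037 mod 10 = 7
7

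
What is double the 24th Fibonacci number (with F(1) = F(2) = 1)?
The 24th Fibonacci number (with F(1) = F(2) = 1) = 46368
Compute 46368 × 2 = 92736
92736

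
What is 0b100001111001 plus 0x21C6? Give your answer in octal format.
Convert 0b100001111001 (binary) → 2048 + 64 + 32 + 16 + 8 + 1 = 2169 (decimal)
Convert 0x21C6 (hexadecimal) → 2×4096 + 1×256 + 12×16 + 6 = 8646 (decimal)
Compute 2169 + 8646 = 10815
Convert 10815 (decimal) → 10815 = 2×4096 + 5×512 + 7×8 + 7 → 0o25077 (octal)
0o25077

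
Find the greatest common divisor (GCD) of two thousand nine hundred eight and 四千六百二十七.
Convert two thousand nine hundred eight (English words) → 2×1000 + 9×100 + 8 = 2908 (decimal)
Convert 四千六百二十七 (Chinese numeral) → 4×1000 + 6×100 + 2×10 + 7 = 4627 (decimal)
Compute gcd(2908, 4627) = 1
1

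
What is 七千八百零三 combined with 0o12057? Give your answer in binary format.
Convert 七千八百零三 (Chinese numeral) → 7×1000 + 8×100 + 3 = 7803 (decimal)
Convert 0o12057 (octal) → 1×4096 + 2×512 + 5×8 + 7 = 5167 (decimal)
Compute 7803 + 5167 = 12970
Convert 12970 (decimal) → 12970 = 8192 + 4096 + 512 + 128 + 32 + 8 + 2 → 0b11001010101010 (binary)
0b11001010101010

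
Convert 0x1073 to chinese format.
Convert 0x1073 (hexadecimal) → 1×4096 + 7×16 + 3 = 4211 (decimal)
Convert 4211 (decimal) → 4211 = 4×1000 + 2×100 + 1×10 + 1 → 四千二百一十一 (Chinese numeral)
四千二百一十一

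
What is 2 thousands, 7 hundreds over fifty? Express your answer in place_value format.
Convert 2 thousands, 7 hundreds (place-value notation) → 2×1000 + 7×100 = 2700 (decimal)
Convert fifty (English words) → 50 (decimal)
Compute 2700 ÷ 50 = 54
Convert 54 (decimal) → 54 = 5×10 + 4 → 5 tens, 4 ones (place-value notation)
5 tens, 4 ones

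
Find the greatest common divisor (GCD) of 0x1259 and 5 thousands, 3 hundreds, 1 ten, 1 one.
Convert 0x1259 (hexadecimal) → 1×4096 + 2×256 + 5×16 + 9 = 4697 (decimal)
Convert 5 thousands, 3 hundreds, 1 ten, 1 one (place-value notation) → 5×1000 + 3×100 + 1×10 + 1 = 5311 (decimal)
Compute gcd(4697, 5311) = 1
1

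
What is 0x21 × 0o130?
Convert 0x21 (hexadecimal) → 2×16 + 1 = 33 (decimal)
Convert 0o130 (octal) → 1×64 + 3×8 = 88 (decimal)
Compute 33 × 88 = 2904
2904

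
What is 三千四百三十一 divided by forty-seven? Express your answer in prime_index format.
Convert 三千四百三十一 (Chinese numeral) → 3×1000 + 4×100 + 3×10 + 1 = 3431 (decimal)
Convert forty-seven (English words) → 47 (decimal)
Compute 3431 ÷ 47 = 73
Convert 73 (decimal) → the 21st prime (prime index)
the 21st prime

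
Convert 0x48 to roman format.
Convert 0x48 (hexadecimal) → 4×16 + 8 = 72 (decimal)
Convert 72 (decimal) → 72 = 50 + 10 + 10 + 1 + 1 → LXXII (Roman numeral)
LXXII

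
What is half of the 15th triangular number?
The 15th triangular number = 15×16/2 = 120
Compute 120 ÷ 2 = 60
60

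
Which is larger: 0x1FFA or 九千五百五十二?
Convert 0x1FFA (hexadecimal) → 1×4096 + 15×256 + 15×16 + 10 = 8186 (decimal)
Convert 九千五百五十二 (Chinese numeral) → 9×1000 + 5×100 + 5×10 + 2 = 9552 (decimal)
Compare 8186 vs 9552: larger = 9552
9552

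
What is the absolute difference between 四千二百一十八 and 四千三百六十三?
Convert 四千二百一十八 (Chinese numeral) → 4×1000 + 2×100 + 1×10 + 8 = 4218 (decimal)
Convert 四千三百六十三 (Chinese numeral) → 4×1000 + 3×100 + 6×10 + 3 = 4363 (decimal)
Compute |4218 - 4363| = 145
145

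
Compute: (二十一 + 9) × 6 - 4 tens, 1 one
Convert 二十一 (Chinese numeral) → 2×10 + 1 = 21 (decimal)
Convert 4 tens, 1 one (place-value notation) → 4×10 + 1 = 41 (decimal)
Expression in decimal: (21 + 9) × 6 - 41
Parentheses first: 21 + 9 = 30
Multiply: 30 × 6 = 180
Subtract: 180 - 41 = 139
139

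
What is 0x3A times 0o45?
Convert 0x3A (hexadecimal) → 3×16 + 10 = 58 (decimal)
Convert 0o45 (octal) → 4×8 + 5 = 37 (decimal)
Compute 58 × 37 = 2146
2146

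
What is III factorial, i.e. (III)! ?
Convert III (Roman numeral) → 1 + 1 + 1 = 3 (decimal)
Compute 3! = 6
6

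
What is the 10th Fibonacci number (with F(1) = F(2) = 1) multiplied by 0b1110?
Convert the 10th Fibonacci number (with F(1) = F(2) = 1) (Fibonacci index) → 1, 1, 2, 3, 5, 8, 13, 21, 34, 55 → 55 (decimal)
Convert 0b1110 (binary) → 8 + 4 + 2 = 14 (decimal)
Compute 55 × 14 = 770
770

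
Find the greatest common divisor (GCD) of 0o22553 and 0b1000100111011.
Convert 0o22553 (octal) → 2×4096 + 2×512 + 5×64 + 5×8 + 3 = 9579 (decimal)
Convert 0b1000100111011 (binary) → 4096 + 256 + 32 + 16 + 8 + 2 + 1 = 4411 (decimal)
Compute gcd(9579, 4411) = 1
1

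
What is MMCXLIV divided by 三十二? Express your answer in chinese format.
Convert MMCXLIV (Roman numeral) → 1000 + 1000 + 100 + 40 + 4 = 2144 (decimal)
Convert 三十二 (Chinese numeral) → 3×10 + 2 = 32 (decimal)
Compute 2144 ÷ 32 = 67
Convert 67 (decimal) → 67 = 6×10 + 7 → 六十七 (Chinese numeral)
六十七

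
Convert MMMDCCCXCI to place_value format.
Convert MMMDCCCXCI (Roman numeral) → 1000 + 1000 + 1000 + 500 + 100 + 100 + 100 + 90 + 1 = 3891 (decimal)
Convert 3891 (decimal) → 3891 = 3×1000 + 8×100 + 9×10 + 1 → 3 thousands, 8 hundreds, 9 tens, 1 one (place-value notation)
3 thousands, 8 hundreds, 9 tens, 1 one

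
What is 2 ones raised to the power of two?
Convert 2 ones (place-value notation) → 2 (decimal)
Convert two (English words) → 2 (decimal)
Compute 2 ^ 2 = 4
4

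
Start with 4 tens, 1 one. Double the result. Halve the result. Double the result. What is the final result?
Convert 4 tens, 1 one (place-value notation) → 4×10 + 1 = 41 (decimal)
Start: 41
41 × 2 = 82
82 ÷ 2 = 41
41 × 2 = 82
82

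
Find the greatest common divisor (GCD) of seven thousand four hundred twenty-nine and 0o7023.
Convert seven thousand four hundred twenty-nine (English words) → 7×1000 + 4×100 + 29 = 7429 (decimal)
Convert 0o7023 (octal) → 7×512 + 2×8 + 3 = 3603 (decimal)
Compute gcd(7429, 3603) = 1
1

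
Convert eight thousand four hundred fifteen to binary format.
Convert eight thousand four hundred fifteen (English words) → 8×1000 + 4×100 + 15 = 8415 (decimal)
Convert 8415 (decimal) → 8415 = 8192 + 128 + 64 + 16 + 8 + 4 + 2 + 1 → 0b10000011011111 (binary)
0b10000011011111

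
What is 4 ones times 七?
Convert 4 ones (place-value notation) → 4 (decimal)
Convert 七 (Chinese numeral) → 7 (decimal)
Compute 4 × 7 = 28
28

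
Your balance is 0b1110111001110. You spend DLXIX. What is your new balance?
Convert 0b1110111001110 (binary) → 4096 + 2048 + 1024 + 256 + 128 + 64 + 8 + 4 + 2 = 7630 (decimal)
Convert DLXIX (Roman numeral) → 500 + 50 + 10 + 9 = 569 (decimal)
Compute 7630 - 569 = 7061
7061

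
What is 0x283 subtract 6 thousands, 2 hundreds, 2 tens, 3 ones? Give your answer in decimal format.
Convert 0x283 (hexadecimal) → 2×256 + 8×16 + 3 = 643 (decimal)
Convert 6 thousands, 2 hundreds, 2 tens, 3 ones (place-value notation) → 6×1000 + 2×100 + 2×10 + 3 = 6223 (decimal)
Compute 643 - 6223 = -5580
-5580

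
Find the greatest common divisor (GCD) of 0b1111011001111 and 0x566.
Convert 0b1111011001111 (binary) → 4096 + 2048 + 1024 + 512 + 128 + 64 + 8 + 4 + 2 + 1 = 7887 (decimal)
Convert 0x566 (hexadecimal) → 5×256 + 6×16 + 6 = 1382 (decimal)
Compute gcd(7887, 1382) = 1
1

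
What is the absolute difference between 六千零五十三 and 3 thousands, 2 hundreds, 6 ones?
Convert 六千零五十三 (Chinese numeral) → 6×1000 + 5×10 + 3 = 6053 (decimal)
Convert 3 thousands, 2 hundreds, 6 ones (place-value notation) → 3×1000 + 2×100 + 6 = 3206 (decimal)
Compute |6053 - 3206| = 2847
2847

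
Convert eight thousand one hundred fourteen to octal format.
Convert eight thousand one hundred fourteen (English words) → 8×1000 + 1×100 + 14 = 8114 (decimal)
Convert 8114 (decimal) → 8114 = 1×4096 + 7×512 + 6×64 + 6×8 + 2 → 0o17662 (octal)
0o17662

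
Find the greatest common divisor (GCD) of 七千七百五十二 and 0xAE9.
Convert 七千七百五十二 (Chinese numeral) → 7×1000 + 7×100 + 5×10 + 2 = 7752 (decimal)
Convert 0xAE9 (hexadecimal) → 10×256 + 14×16 + 9 = 2793 (decimal)
Compute gcd(7752, 2793) = 57
57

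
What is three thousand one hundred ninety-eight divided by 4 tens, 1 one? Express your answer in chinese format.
Convert three thousand one hundred ninety-eight (English words) → 3×1000 + 1×100 + 98 = 3198 (decimal)
Convert 4 tens, 1 one (place-value notation) → 4×10 + 1 = 41 (decimal)
Compute 3198 ÷ 41 = 78
Convert 78 (decimal) → 78 = 7×10 + 8 → 七十八 (Chinese numeral)
七十八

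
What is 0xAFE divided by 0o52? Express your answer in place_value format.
Convert 0xAFE (hexadecimal) → 10×256 + 15×16 + 14 = 2814 (decimal)
Convert 0o52 (octal) → 5×8 + 2 = 42 (decimal)
Compute 2814 ÷ 42 = 67
Convert 67 (decimal) → 67 = 6×10 + 7 → 6 tens, 7 ones (place-value notation)
6 tens, 7 ones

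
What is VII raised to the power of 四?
Convert VII (Roman numeral) → 5 + 1 + 1 = 7 (decimal)
Convert 四 (Chinese numeral) → 4 (decimal)
Compute 7 ^ 4 = 2401
2401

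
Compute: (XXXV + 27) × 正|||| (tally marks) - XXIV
Convert XXXV (Roman numeral) → 10 + 10 + 10 + 5 = 35 (decimal)
Convert 正|||| (tally marks) → 5 + 4 = 9 (decimal)
Convert XXIV (Roman numeral) → 10 + 10 + 4 = 24 (decimal)
Expression in decimal: (35 + 27) × 9 - 24
Parentheses first: 35 + 27 = 62
Multiply: 62 × 9 = 558
Subtract: 558 - 24 = 534
534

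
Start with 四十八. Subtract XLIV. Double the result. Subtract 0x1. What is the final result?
Convert 四十八 (Chinese numeral) → 4×10 + 8 = 48 (decimal)
Start: 48
Convert XLIV (Roman numeral) → 40 + 4 = 44 (decimal)
48 - 44 = 4
4 × 2 = 8
Convert 0x1 (hexadecimal) → 1 (decimal)
8 - 1 = 7
7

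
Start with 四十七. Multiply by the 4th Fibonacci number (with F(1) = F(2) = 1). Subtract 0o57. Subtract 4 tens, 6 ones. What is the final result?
Convert 四十七 (Chinese numeral) → 4×10 + 7 = 47 (decimal)
Start: 47
Convert the 4th Fibonacci number (with F(1) = F(2) = 1) (Fibonacci index) → 1, 1, 2, 3 → 3 (decimal)
47 × 3 = 141
Convert 0o57 (octal) → 5×8 + 7 = 47 (decimal)
141 - 47 = 94
Convert 4 tens, 6 ones (place-value notation) → 4×10 + 6 = 46 (decimal)
94 - 46 = 48
48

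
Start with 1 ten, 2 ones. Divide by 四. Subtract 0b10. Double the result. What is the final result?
Convert 1 ten, 2 ones (place-value notation) → 1×10 + 2 = 12 (decimal)
Start: 12
Convert 四 (Chinese numeral) → 4 (decimal)
12 ÷ 4 = 3
Convert 0b10 (binary) → 2 (decimal)
3 - 2 = 1
1 × 2 = 2
2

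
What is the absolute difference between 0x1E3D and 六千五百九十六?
Convert 0x1E3D (hexadecimal) → 1×4096 + 14×256 + 3×16 + 13 = 7741 (decimal)
Convert 六千五百九十六 (Chinese numeral) → 6×1000 + 5×100 + 9×10 + 6 = 6596 (decimal)
Compute |7741 - 6596| = 1145
1145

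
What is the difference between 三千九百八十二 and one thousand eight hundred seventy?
Convert 三千九百八十二 (Chinese numeral) → 3×1000 + 9×100 + 8×10 + 2 = 3982 (decimal)
Convert one thousand eight hundred seventy (English words) → 1×1000 + 8×100 + 70 = 1870 (decimal)
Difference: |3982 - 1870| = 2112
2112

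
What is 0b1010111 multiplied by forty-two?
Convert 0b1010111 (binary) → 64 + 16 + 4 + 2 + 1 = 87 (decimal)
Convert forty-two (English words) → 42 (decimal)
Compute 87 × 42 = 3654
3654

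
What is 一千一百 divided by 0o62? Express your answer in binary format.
Convert 一千一百 (Chinese numeral) → 1×1000 + 1×100 = 1100 (decimal)
Convert 0o62 (octal) → 6×8 + 2 = 50 (decimal)
Compute 1100 ÷ 50 = 22
Convert 22 (decimal) → 22 = 16 + 4 + 2 → 0b10110 (binary)
0b10110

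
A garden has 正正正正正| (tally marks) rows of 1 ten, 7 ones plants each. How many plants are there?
Convert 1 ten, 7 ones (place-value notation) → 1×10 + 7 = 17 (decimal)
Convert 正正正正正| (tally marks) → 5 + 5 + 5 + 5 + 5 + 1 = 26 (decimal)
Compute 17 × 26 = 442
442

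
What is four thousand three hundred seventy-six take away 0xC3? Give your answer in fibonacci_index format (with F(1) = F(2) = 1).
Convert four thousand three hundred seventy-six (English words) → 4×1000 + 3×100 + 76 = 4376 (decimal)
Convert 0xC3 (hexadecimal) → 12×16 + 3 = 195 (decimal)
Compute 4376 - 195 = 4181
Convert 4181 (decimal) → the 19th Fibonacci number (Fibonacci index)
the 19th Fibonacci number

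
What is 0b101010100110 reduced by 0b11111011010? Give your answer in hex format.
Convert 0b101010100110 (binary) → 2048 + 512 + 128 + 32 + 4 + 2 = 2726 (decimal)
Convert 0b11111011010 (binary) → 1024 + 512 + 256 + 128 + 64 + 16 + 8 + 2 = 2010 (decimal)
Compute 2726 - 2010 = 716
Convert 716 (decimal) → 716 = 2×256 + 12×16 + 12 → 0x2CC (hexadecimal)
0x2CC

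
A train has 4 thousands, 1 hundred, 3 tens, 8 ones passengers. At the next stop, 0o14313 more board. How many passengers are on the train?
Convert 4 thousands, 1 hundred, 3 tens, 8 ones (place-value notation) → 4×1000 + 1×100 + 3×10 + 8 = 4138 (decimal)
Convert 0o14313 (octal) → 1×4096 + 4×512 + 3×64 + 1×8 + 3 = 6347 (decimal)
Compute 4138 + 6347 = 10485
10485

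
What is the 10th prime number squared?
The 10th prime number = 29
Compute 29² = 29 × 29 = 841
841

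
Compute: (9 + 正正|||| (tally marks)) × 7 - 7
Convert 正正|||| (tally marks) → 5 + 5 + 4 = 14 (decimal)
Expression in decimal: (9 + 14) × 7 - 7
Parentheses first: 9 + 14 = 23
Multiply: 23 × 7 = 161
Subtract: 161 - 7 = 154
154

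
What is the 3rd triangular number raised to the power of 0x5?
Convert the 3rd triangular number (triangular index) → 3×4/2 = 6 (decimal)
Convert 0x5 (hexadecimal) → 5 (decimal)
Compute 6 ^ 5 = 7776
7776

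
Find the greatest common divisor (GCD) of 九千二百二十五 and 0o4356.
Convert 九千二百二十五 (Chinese numeral) → 9×1000 + 2×100 + 2×10 + 5 = 9225 (decimal)
Convert 0o4356 (octal) → 4×512 + 3×64 + 5×8 + 6 = 2286 (decimal)
Compute gcd(9225, 2286) = 9
9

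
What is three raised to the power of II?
Convert three (English words) → 3 (decimal)
Convert II (Roman numeral) → 1 + 1 = 2 (decimal)
Compute 3 ^ 2 = 9
9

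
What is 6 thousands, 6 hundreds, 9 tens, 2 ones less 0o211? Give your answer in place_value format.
Convert 6 thousands, 6 hundreds, 9 tens, 2 ones (place-value notation) → 6×1000 + 6×100 + 9×10 + 2 = 6692 (decimal)
Convert 0o211 (octal) → 2×64 + 1×8 + 1 = 137 (decimal)
Compute 6692 - 137 = 6555
Convert 6555 (decimal) → 6555 = 6×1000 + 5×100 + 5×10 + 5 → 6 thousands, 5 hundreds, 5 tens, 5 ones (place-value notation)
6 thousands, 5 hundreds, 5 tens, 5 ones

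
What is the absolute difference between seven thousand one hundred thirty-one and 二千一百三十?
Convert seven thousand one hundred thirty-one (English words) → 7×1000 + 1×100 + 31 = 7131 (decimal)
Convert 二千一百三十 (Chinese numeral) → 2×1000 + 1×100 + 3×10 = 2130 (decimal)
Compute |7131 - 2130| = 5001
5001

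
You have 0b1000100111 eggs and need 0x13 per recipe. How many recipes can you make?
Convert 0b1000100111 (binary) → 512 + 32 + 4 + 2 + 1 = 551 (decimal)
Convert 0x13 (hexadecimal) → 1×16 + 3 = 19 (decimal)
Compute 551 ÷ 19 = 29
29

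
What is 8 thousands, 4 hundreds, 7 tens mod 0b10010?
Convert 8 thousands, 4 hundreds, 7 tens (place-value notation) → 8×1000 + 4×100 + 7×10 = 8470 (decimal)
Convert 0b10010 (binary) → 16 + 2 = 18 (decimal)
Compute 8470 mod 18 = 10
10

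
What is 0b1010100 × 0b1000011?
Convert 0b1010100 (binary) → 64 + 16 + 4 = 84 (decimal)
Convert 0b1000011 (binary) → 64 + 2 + 1 = 67 (decimal)
Compute 84 × 67 = 5628
5628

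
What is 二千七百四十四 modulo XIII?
Convert 二千七百四十四 (Chinese numeral) → 2×1000 + 7×100 + 4×10 + 4 = 2744 (decimal)
Convert XIII (Roman numeral) → 10 + 1 + 1 + 1 = 13 (decimal)
Compute 2744 mod 13 = 1
1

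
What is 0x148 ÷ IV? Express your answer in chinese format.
Convert 0x148 (hexadecimal) → 1×256 + 4×16 + 8 = 328 (decimal)
Convert IV (Roman numeral) → 4 (decimal)
Compute 328 ÷ 4 = 82
Convert 82 (decimal) → 82 = 8×10 + 2 → 八十二 (Chinese numeral)
八十二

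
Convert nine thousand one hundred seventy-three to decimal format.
Convert nine thousand one hundred seventy-three (English words) → 9×1000 + 1×100 + 73 = 9173 (decimal)
9173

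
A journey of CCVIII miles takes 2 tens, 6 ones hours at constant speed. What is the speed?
Convert CCVIII (Roman numeral) → 100 + 100 + 5 + 1 + 1 + 1 = 208 (decimal)
Convert 2 tens, 6 ones (place-value notation) → 2×10 + 6 = 26 (decimal)
Compute 208 ÷ 26 = 8
8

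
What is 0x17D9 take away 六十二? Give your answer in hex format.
Convert 0x17D9 (hexadecimal) → 1×4096 + 7×256 + 13×16 + 9 = 6105 (decimal)
Convert 六十二 (Chinese numeral) → 6×10 + 2 = 62 (decimal)
Compute 6105 - 62 = 6043
Convert 6043 (decimal) → 6043 = 1×4096 + 7×256 + 9×16 + 11 → 0x179B (hexadecimal)
0x179B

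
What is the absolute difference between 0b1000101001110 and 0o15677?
Convert 0b1000101001110 (binary) → 4096 + 256 + 64 + 8 + 4 + 2 = 4430 (decimal)
Convert 0o15677 (octal) → 1×4096 + 5×512 + 6×64 + 7×8 + 7 = 7103 (decimal)
Compute |4430 - 7103| = 2673
2673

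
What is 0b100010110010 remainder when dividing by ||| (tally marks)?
Convert 0b100010110010 (binary) → 2048 + 128 + 32 + 16 + 2 = 2226 (decimal)
Convert ||| (tally marks) → 3 (decimal)
Compute 2226 mod 3 = 0
0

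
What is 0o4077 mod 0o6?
Convert 0o4077 (octal) → 4×512 + 7×8 + 7 = 2111 (decimal)
Convert 0o6 (octal) → 6 (decimal)
Compute 2111 mod 6 = 5
5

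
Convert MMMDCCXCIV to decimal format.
Convert MMMDCCXCIV (Roman numeral) → 1000 + 1000 + 1000 + 500 + 100 + 100 + 90 + 4 = 3794 (decimal)
3794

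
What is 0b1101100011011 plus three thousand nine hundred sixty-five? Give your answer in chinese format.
Convert 0b1101100011011 (binary) → 4096 + 2048 + 512 + 256 + 16 + 8 + 2 + 1 = 6939 (decimal)
Convert three thousand nine hundred sixty-five (English words) → 3×1000 + 9×100 + 65 = 3965 (decimal)
Compute 6939 + 3965 = 10904
Convert 10904 (decimal) → 10904 = 1×10000 + 9×100 + 4 → 一万零九百零四 (Chinese numeral)
一万零九百零四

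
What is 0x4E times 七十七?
Convert 0x4E (hexadecimal) → 4×16 + 14 = 78 (decimal)
Convert 七十七 (Chinese numeral) → 7×10 + 7 = 77 (decimal)
Compute 78 × 77 = 6006
6006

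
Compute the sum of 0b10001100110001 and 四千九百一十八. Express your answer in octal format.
Convert 0b10001100110001 (binary) → 8192 + 512 + 256 + 32 + 16 + 1 = 9009 (decimal)
Convert 四千九百一十八 (Chinese numeral) → 4×1000 + 9×100 + 1×10 + 8 = 4918 (decimal)
Compute 9009 + 4918 = 13927
Convert 13927 (decimal) → 13927 = 3×4096 + 3×512 + 1×64 + 4×8 + 7 → 0o33147 (octal)
0o33147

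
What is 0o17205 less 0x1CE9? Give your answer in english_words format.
Convert 0o17205 (octal) → 1×4096 + 7×512 + 2×64 + 5 = 7813 (decimal)
Convert 0x1CE9 (hexadecimal) → 1×4096 + 12×256 + 14×16 + 9 = 7401 (decimal)
Compute 7813 - 7401 = 412
Convert 412 (decimal) → 412 = 4×100 + 12 → four hundred twelve (English words)
four hundred twelve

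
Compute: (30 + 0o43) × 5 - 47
Convert 0o43 (octal) → 4×8 + 3 = 35 (decimal)
Expression in decimal: (30 + 35) × 5 - 47
Parentheses first: 30 + 35 = 65
Multiply: 65 × 5 = 325
Subtract: 325 - 47 = 278
278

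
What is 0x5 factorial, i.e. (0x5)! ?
Convert 0x5 (hexadecimal) → 5 (decimal)
Compute 5! = 120
120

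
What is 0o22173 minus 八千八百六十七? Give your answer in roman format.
Convert 0o22173 (octal) → 2×4096 + 2×512 + 1×64 + 7×8 + 3 = 9339 (decimal)
Convert 八千八百六十七 (Chinese numeral) → 8×1000 + 8×100 + 6×10 + 7 = 8867 (decimal)
Compute 9339 - 8867 = 472
Convert 472 (decimal) → 472 = 400 + 50 + 10 + 10 + 1 + 1 → CDLXXII (Roman numeral)
CDLXXII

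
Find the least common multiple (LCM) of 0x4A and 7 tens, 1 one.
Convert 0x4A (hexadecimal) → 4×16 + 10 = 74 (decimal)
Convert 7 tens, 1 one (place-value notation) → 7×10 + 1 = 71 (decimal)
Compute lcm(74, 71) = 5254
5254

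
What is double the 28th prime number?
The 28th prime number = 107
Compute 107 × 2 = 214
214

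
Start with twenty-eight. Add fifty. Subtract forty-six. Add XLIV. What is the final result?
Convert twenty-eight (English words) → 28 (decimal)
Start: 28
Convert fifty (English words) → 50 (decimal)
28 + 50 = 78
Convert forty-six (English words) → 46 (decimal)
78 - 46 = 32
Convert XLIV (Roman numeral) → 40 + 4 = 44 (decimal)
32 + 44 = 76
76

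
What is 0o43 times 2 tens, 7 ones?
Convert 0o43 (octal) → 4×8 + 3 = 35 (decimal)
Convert 2 tens, 7 ones (place-value notation) → 2×10 + 7 = 27 (decimal)
Compute 35 × 27 = 945
945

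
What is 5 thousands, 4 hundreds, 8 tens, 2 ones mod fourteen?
Convert 5 thousands, 4 hundreds, 8 tens, 2 ones (place-value notation) → 5×1000 + 4×100 + 8×10 + 2 = 5482 (decimal)
Convert fourteen (English words) → 14 (decimal)
Compute 5482 mod 14 = 8
8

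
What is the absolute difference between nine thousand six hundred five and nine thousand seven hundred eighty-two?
Convert nine thousand six hundred five (English words) → 9×1000 + 6×100 + 5 = 9605 (decimal)
Convert nine thousand seven hundred eighty-two (English words) → 9×1000 + 7×100 + 82 = 9782 (decimal)
Compute |9605 - 9782| = 177
177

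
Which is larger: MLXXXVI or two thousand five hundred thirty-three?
Convert MLXXXVI (Roman numeral) → 1000 + 50 + 10 + 10 + 10 + 5 + 1 = 1086 (decimal)
Convert two thousand five hundred thirty-three (English words) → 2×1000 + 5×100 + 33 = 2533 (decimal)
Compare 1086 vs 2533: larger = 2533
2533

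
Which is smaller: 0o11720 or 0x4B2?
Convert 0o11720 (octal) → 1×4096 + 1×512 + 7×64 + 2×8 = 5072 (decimal)
Convert 0x4B2 (hexadecimal) → 4×256 + 11×16 + 2 = 1202 (decimal)
Compare 5072 vs 1202: smaller = 1202
1202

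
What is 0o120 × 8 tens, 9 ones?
Convert 0o120 (octal) → 1×64 + 2×8 = 80 (decimal)
Convert 8 tens, 9 ones (place-value notation) → 8×10 + 9 = 89 (decimal)
Compute 80 × 89 = 7120
7120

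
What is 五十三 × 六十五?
Convert 五十三 (Chinese numeral) → 5×10 + 3 = 53 (decimal)
Convert 六十五 (Chinese numeral) → 6×10 + 5 = 65 (decimal)
Compute 53 × 65 = 3445
3445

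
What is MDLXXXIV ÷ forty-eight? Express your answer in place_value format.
Convert MDLXXXIV (Roman numeral) → 1000 + 500 + 50 + 10 + 10 + 10 + 4 = 1584 (decimal)
Convert forty-eight (English words) → 48 (decimal)
Compute 1584 ÷ 48 = 33
Convert 33 (decimal) → 33 = 3×10 + 3 → 3 tens, 3 ones (place-value notation)
3 tens, 3 ones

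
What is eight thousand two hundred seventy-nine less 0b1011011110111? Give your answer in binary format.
Convert eight thousand two hundred seventy-nine (English words) → 8×1000 + 2×100 + 79 = 8279 (decimal)
Convert 0b1011011110111 (binary) → 4096 + 1024 + 512 + 128 + 64 + 32 + 16 + 4 + 2 + 1 = 5879 (decimal)
Compute 8279 - 5879 = 2400
Convert 2400 (decimal) → 2400 = 2048 + 256 + 64 + 32 → 0b100101100000 (binary)
0b100101100000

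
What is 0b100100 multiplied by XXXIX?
Convert 0b100100 (binary) → 32 + 4 = 36 (decimal)
Convert XXXIX (Roman numeral) → 10 + 10 + 10 + 9 = 39 (decimal)
Compute 36 × 39 = 1404
1404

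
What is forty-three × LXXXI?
Convert forty-three (English words) → 43 (decimal)
Convert LXXXI (Roman numeral) → 50 + 10 + 10 + 10 + 1 = 81 (decimal)
Compute 43 × 81 = 3483
3483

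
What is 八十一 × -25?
Convert 八十一 (Chinese numeral) → 8×10 + 1 = 81 (decimal)
Compute 81 × -25 = -2025
-2025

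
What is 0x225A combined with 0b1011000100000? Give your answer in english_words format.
Convert 0x225A (hexadecimal) → 2×4096 + 2×256 + 5×16 + 10 = 8794 (decimal)
Convert 0b1011000100000 (binary) → 4096 + 1024 + 512 + 32 = 5664 (decimal)
Compute 8794 + 5664 = 14458
Convert 14458 (decimal) → 14458 = 14×1000 + 4×100 + 58 → fourteen thousand four hundred fifty-eight (English words)
fourteen thousand four hundred fifty-eight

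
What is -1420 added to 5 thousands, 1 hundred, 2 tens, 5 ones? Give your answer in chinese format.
Convert 5 thousands, 1 hundred, 2 tens, 5 ones (place-value notation) → 5×1000 + 1×100 + 2×10 + 5 = 5125 (decimal)
Compute -1420 + 5125 = 3705
Convert 3705 (decimal) → 3705 = 3×1000 + 7×100 + 5 → 三千七百零五 (Chinese numeral)
三千七百零五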